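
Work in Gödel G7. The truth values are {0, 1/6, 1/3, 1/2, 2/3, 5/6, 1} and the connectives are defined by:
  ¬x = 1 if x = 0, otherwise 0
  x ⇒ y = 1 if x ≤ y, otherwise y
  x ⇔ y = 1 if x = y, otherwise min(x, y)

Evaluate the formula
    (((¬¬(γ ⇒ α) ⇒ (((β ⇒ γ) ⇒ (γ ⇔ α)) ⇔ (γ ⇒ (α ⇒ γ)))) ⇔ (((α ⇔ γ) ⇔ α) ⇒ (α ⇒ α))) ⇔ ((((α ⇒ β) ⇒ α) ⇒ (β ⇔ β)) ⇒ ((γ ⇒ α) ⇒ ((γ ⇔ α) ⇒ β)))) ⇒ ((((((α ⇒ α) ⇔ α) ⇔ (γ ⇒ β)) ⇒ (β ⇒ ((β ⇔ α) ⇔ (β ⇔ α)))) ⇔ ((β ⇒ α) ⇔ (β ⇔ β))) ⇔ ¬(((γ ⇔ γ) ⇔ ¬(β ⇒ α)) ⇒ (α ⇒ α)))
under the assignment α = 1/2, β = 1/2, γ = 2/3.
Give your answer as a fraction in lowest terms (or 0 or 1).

γ ⇒ α = 2/3 ⇒ 1/2 = 1/2
¬(γ ⇒ α) = ¬1/2 = 0
¬¬(γ ⇒ α) = ¬0 = 1
β ⇒ γ = 1/2 ⇒ 2/3 = 1
γ ⇔ α = 2/3 ⇔ 1/2 = 1/2
(β ⇒ γ) ⇒ (γ ⇔ α) = 1 ⇒ 1/2 = 1/2
α ⇒ γ = 1/2 ⇒ 2/3 = 1
γ ⇒ (α ⇒ γ) = 2/3 ⇒ 1 = 1
((β ⇒ γ) ⇒ (γ ⇔ α)) ⇔ (γ ⇒ (α ⇒ γ)) = 1/2 ⇔ 1 = 1/2
¬¬(γ ⇒ α) ⇒ (((β ⇒ γ) ⇒ (γ ⇔ α)) ⇔ (γ ⇒ (α ⇒ γ))) = 1 ⇒ 1/2 = 1/2
α ⇔ γ = 1/2 ⇔ 2/3 = 1/2
(α ⇔ γ) ⇔ α = 1/2 ⇔ 1/2 = 1
α ⇒ α = 1/2 ⇒ 1/2 = 1
((α ⇔ γ) ⇔ α) ⇒ (α ⇒ α) = 1 ⇒ 1 = 1
(¬¬(γ ⇒ α) ⇒ (((β ⇒ γ) ⇒ (γ ⇔ α)) ⇔ (γ ⇒ (α ⇒ γ)))) ⇔ (((α ⇔ γ) ⇔ α) ⇒ (α ⇒ α)) = 1/2 ⇔ 1 = 1/2
α ⇒ β = 1/2 ⇒ 1/2 = 1
(α ⇒ β) ⇒ α = 1 ⇒ 1/2 = 1/2
β ⇔ β = 1/2 ⇔ 1/2 = 1
((α ⇒ β) ⇒ α) ⇒ (β ⇔ β) = 1/2 ⇒ 1 = 1
γ ⇒ α = 2/3 ⇒ 1/2 = 1/2
γ ⇔ α = 2/3 ⇔ 1/2 = 1/2
(γ ⇔ α) ⇒ β = 1/2 ⇒ 1/2 = 1
(γ ⇒ α) ⇒ ((γ ⇔ α) ⇒ β) = 1/2 ⇒ 1 = 1
(((α ⇒ β) ⇒ α) ⇒ (β ⇔ β)) ⇒ ((γ ⇒ α) ⇒ ((γ ⇔ α) ⇒ β)) = 1 ⇒ 1 = 1
((¬¬(γ ⇒ α) ⇒ (((β ⇒ γ) ⇒ (γ ⇔ α)) ⇔ (γ ⇒ (α ⇒ γ)))) ⇔ (((α ⇔ γ) ⇔ α) ⇒ (α ⇒ α))) ⇔ ((((α ⇒ β) ⇒ α) ⇒ (β ⇔ β)) ⇒ ((γ ⇒ α) ⇒ ((γ ⇔ α) ⇒ β))) = 1/2 ⇔ 1 = 1/2
α ⇒ α = 1/2 ⇒ 1/2 = 1
(α ⇒ α) ⇔ α = 1 ⇔ 1/2 = 1/2
γ ⇒ β = 2/3 ⇒ 1/2 = 1/2
((α ⇒ α) ⇔ α) ⇔ (γ ⇒ β) = 1/2 ⇔ 1/2 = 1
β ⇔ α = 1/2 ⇔ 1/2 = 1
β ⇔ α = 1/2 ⇔ 1/2 = 1
(β ⇔ α) ⇔ (β ⇔ α) = 1 ⇔ 1 = 1
β ⇒ ((β ⇔ α) ⇔ (β ⇔ α)) = 1/2 ⇒ 1 = 1
(((α ⇒ α) ⇔ α) ⇔ (γ ⇒ β)) ⇒ (β ⇒ ((β ⇔ α) ⇔ (β ⇔ α))) = 1 ⇒ 1 = 1
β ⇒ α = 1/2 ⇒ 1/2 = 1
β ⇔ β = 1/2 ⇔ 1/2 = 1
(β ⇒ α) ⇔ (β ⇔ β) = 1 ⇔ 1 = 1
((((α ⇒ α) ⇔ α) ⇔ (γ ⇒ β)) ⇒ (β ⇒ ((β ⇔ α) ⇔ (β ⇔ α)))) ⇔ ((β ⇒ α) ⇔ (β ⇔ β)) = 1 ⇔ 1 = 1
γ ⇔ γ = 2/3 ⇔ 2/3 = 1
β ⇒ α = 1/2 ⇒ 1/2 = 1
¬(β ⇒ α) = ¬1 = 0
(γ ⇔ γ) ⇔ ¬(β ⇒ α) = 1 ⇔ 0 = 0
α ⇒ α = 1/2 ⇒ 1/2 = 1
((γ ⇔ γ) ⇔ ¬(β ⇒ α)) ⇒ (α ⇒ α) = 0 ⇒ 1 = 1
¬(((γ ⇔ γ) ⇔ ¬(β ⇒ α)) ⇒ (α ⇒ α)) = ¬1 = 0
(((((α ⇒ α) ⇔ α) ⇔ (γ ⇒ β)) ⇒ (β ⇒ ((β ⇔ α) ⇔ (β ⇔ α)))) ⇔ ((β ⇒ α) ⇔ (β ⇔ β))) ⇔ ¬(((γ ⇔ γ) ⇔ ¬(β ⇒ α)) ⇒ (α ⇒ α)) = 1 ⇔ 0 = 0
(((¬¬(γ ⇒ α) ⇒ (((β ⇒ γ) ⇒ (γ ⇔ α)) ⇔ (γ ⇒ (α ⇒ γ)))) ⇔ (((α ⇔ γ) ⇔ α) ⇒ (α ⇒ α))) ⇔ ((((α ⇒ β) ⇒ α) ⇒ (β ⇔ β)) ⇒ ((γ ⇒ α) ⇒ ((γ ⇔ α) ⇒ β)))) ⇒ ((((((α ⇒ α) ⇔ α) ⇔ (γ ⇒ β)) ⇒ (β ⇒ ((β ⇔ α) ⇔ (β ⇔ α)))) ⇔ ((β ⇒ α) ⇔ (β ⇔ β))) ⇔ ¬(((γ ⇔ γ) ⇔ ¬(β ⇒ α)) ⇒ (α ⇒ α))) = 1/2 ⇒ 0 = 0

0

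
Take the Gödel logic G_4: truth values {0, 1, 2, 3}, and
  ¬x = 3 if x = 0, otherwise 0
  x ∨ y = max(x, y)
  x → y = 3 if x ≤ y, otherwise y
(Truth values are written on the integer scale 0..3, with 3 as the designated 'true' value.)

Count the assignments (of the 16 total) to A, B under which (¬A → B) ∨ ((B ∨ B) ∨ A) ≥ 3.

13

A = 0, B = 0 ↦ 0  <
A = 0, B = 1 ↦ 1  <
A = 0, B = 2 ↦ 2  <
A = 0, B = 3 ↦ 3  ≥
A = 1, B = 0 ↦ 3  ≥
A = 1, B = 1 ↦ 3  ≥
A = 1, B = 2 ↦ 3  ≥
A = 1, B = 3 ↦ 3  ≥
A = 2, B = 0 ↦ 3  ≥
A = 2, B = 1 ↦ 3  ≥
A = 2, B = 2 ↦ 3  ≥
A = 2, B = 3 ↦ 3  ≥
A = 3, B = 0 ↦ 3  ≥
A = 3, B = 1 ↦ 3  ≥
A = 3, B = 2 ↦ 3  ≥
A = 3, B = 3 ↦ 3  ≥
So 13 of the 16 assignments meet the threshold.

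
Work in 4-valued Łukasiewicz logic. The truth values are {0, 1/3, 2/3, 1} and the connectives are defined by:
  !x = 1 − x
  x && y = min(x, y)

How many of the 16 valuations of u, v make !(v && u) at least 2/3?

12

u = 0, v = 0 ↦ 1  ≥
u = 0, v = 1/3 ↦ 1  ≥
u = 0, v = 2/3 ↦ 1  ≥
u = 0, v = 1 ↦ 1  ≥
u = 1/3, v = 0 ↦ 1  ≥
u = 1/3, v = 1/3 ↦ 2/3  ≥
u = 1/3, v = 2/3 ↦ 2/3  ≥
u = 1/3, v = 1 ↦ 2/3  ≥
u = 2/3, v = 0 ↦ 1  ≥
u = 2/3, v = 1/3 ↦ 2/3  ≥
u = 2/3, v = 2/3 ↦ 1/3  <
u = 2/3, v = 1 ↦ 1/3  <
u = 1, v = 0 ↦ 1  ≥
u = 1, v = 1/3 ↦ 2/3  ≥
u = 1, v = 2/3 ↦ 1/3  <
u = 1, v = 1 ↦ 0  <
So 12 of the 16 assignments meet the threshold.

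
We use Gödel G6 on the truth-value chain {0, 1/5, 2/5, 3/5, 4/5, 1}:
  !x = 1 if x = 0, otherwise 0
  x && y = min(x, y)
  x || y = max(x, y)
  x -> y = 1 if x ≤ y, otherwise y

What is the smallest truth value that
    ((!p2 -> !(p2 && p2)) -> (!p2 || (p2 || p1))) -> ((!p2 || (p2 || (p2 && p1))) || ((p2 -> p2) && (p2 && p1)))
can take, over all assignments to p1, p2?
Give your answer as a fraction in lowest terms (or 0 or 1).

Take p1 = 2/5, p2 = 1/5:
!p2 = !1/5 = 0
p2 && p2 = 1/5 && 1/5 = 1/5
!(p2 && p2) = !1/5 = 0
!p2 -> !(p2 && p2) = 0 -> 0 = 1
!p2 = !1/5 = 0
p2 || p1 = 1/5 || 2/5 = 2/5
!p2 || (p2 || p1) = 0 || 2/5 = 2/5
(!p2 -> !(p2 && p2)) -> (!p2 || (p2 || p1)) = 1 -> 2/5 = 2/5
!p2 = !1/5 = 0
p2 && p1 = 1/5 && 2/5 = 1/5
p2 || (p2 && p1) = 1/5 || 1/5 = 1/5
!p2 || (p2 || (p2 && p1)) = 0 || 1/5 = 1/5
p2 -> p2 = 1/5 -> 1/5 = 1
p2 && p1 = 1/5 && 2/5 = 1/5
(p2 -> p2) && (p2 && p1) = 1 && 1/5 = 1/5
(!p2 || (p2 || (p2 && p1))) || ((p2 -> p2) && (p2 && p1)) = 1/5 || 1/5 = 1/5
((!p2 -> !(p2 && p2)) -> (!p2 || (p2 || p1))) -> ((!p2 || (p2 || (p2 && p1))) || ((p2 -> p2) && (p2 && p1))) = 2/5 -> 1/5 = 1/5
No assignment yields a value below 1/5, so this is the minimum.

1/5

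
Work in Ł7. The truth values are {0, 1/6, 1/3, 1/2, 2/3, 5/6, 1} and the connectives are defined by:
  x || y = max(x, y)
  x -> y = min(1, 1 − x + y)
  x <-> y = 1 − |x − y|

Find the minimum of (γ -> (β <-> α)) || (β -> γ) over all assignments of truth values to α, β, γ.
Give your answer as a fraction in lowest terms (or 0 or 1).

1/2

Take α = 0, β = 1, γ = 1/2:
β <-> α = 1 <-> 0 = 0
γ -> (β <-> α) = 1/2 -> 0 = 1/2
β -> γ = 1 -> 1/2 = 1/2
(γ -> (β <-> α)) || (β -> γ) = 1/2 || 1/2 = 1/2
No assignment yields a value below 1/2, so this is the minimum.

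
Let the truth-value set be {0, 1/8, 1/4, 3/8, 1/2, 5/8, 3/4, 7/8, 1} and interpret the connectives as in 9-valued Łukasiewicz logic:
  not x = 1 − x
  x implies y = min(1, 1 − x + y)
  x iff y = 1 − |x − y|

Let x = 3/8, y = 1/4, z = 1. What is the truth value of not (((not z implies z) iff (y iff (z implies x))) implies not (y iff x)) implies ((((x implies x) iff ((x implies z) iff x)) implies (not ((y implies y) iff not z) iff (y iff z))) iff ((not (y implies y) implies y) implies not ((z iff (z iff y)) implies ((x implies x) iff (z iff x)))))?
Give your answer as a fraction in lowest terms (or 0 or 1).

not z = not 1 = 0
not z implies z = 0 implies 1 = 1
z implies x = 1 implies 3/8 = 3/8
y iff (z implies x) = 1/4 iff 3/8 = 7/8
(not z implies z) iff (y iff (z implies x)) = 1 iff 7/8 = 7/8
y iff x = 1/4 iff 3/8 = 7/8
not (y iff x) = not 7/8 = 1/8
((not z implies z) iff (y iff (z implies x))) implies not (y iff x) = 7/8 implies 1/8 = 1/4
not (((not z implies z) iff (y iff (z implies x))) implies not (y iff x)) = not 1/4 = 3/4
x implies x = 3/8 implies 3/8 = 1
x implies z = 3/8 implies 1 = 1
(x implies z) iff x = 1 iff 3/8 = 3/8
(x implies x) iff ((x implies z) iff x) = 1 iff 3/8 = 3/8
y implies y = 1/4 implies 1/4 = 1
not z = not 1 = 0
(y implies y) iff not z = 1 iff 0 = 0
not ((y implies y) iff not z) = not 0 = 1
y iff z = 1/4 iff 1 = 1/4
not ((y implies y) iff not z) iff (y iff z) = 1 iff 1/4 = 1/4
((x implies x) iff ((x implies z) iff x)) implies (not ((y implies y) iff not z) iff (y iff z)) = 3/8 implies 1/4 = 7/8
y implies y = 1/4 implies 1/4 = 1
not (y implies y) = not 1 = 0
not (y implies y) implies y = 0 implies 1/4 = 1
z iff y = 1 iff 1/4 = 1/4
z iff (z iff y) = 1 iff 1/4 = 1/4
x implies x = 3/8 implies 3/8 = 1
z iff x = 1 iff 3/8 = 3/8
(x implies x) iff (z iff x) = 1 iff 3/8 = 3/8
(z iff (z iff y)) implies ((x implies x) iff (z iff x)) = 1/4 implies 3/8 = 1
not ((z iff (z iff y)) implies ((x implies x) iff (z iff x))) = not 1 = 0
(not (y implies y) implies y) implies not ((z iff (z iff y)) implies ((x implies x) iff (z iff x))) = 1 implies 0 = 0
(((x implies x) iff ((x implies z) iff x)) implies (not ((y implies y) iff not z) iff (y iff z))) iff ((not (y implies y) implies y) implies not ((z iff (z iff y)) implies ((x implies x) iff (z iff x)))) = 7/8 iff 0 = 1/8
not (((not z implies z) iff (y iff (z implies x))) implies not (y iff x)) implies ((((x implies x) iff ((x implies z) iff x)) implies (not ((y implies y) iff not z) iff (y iff z))) iff ((not (y implies y) implies y) implies not ((z iff (z iff y)) implies ((x implies x) iff (z iff x))))) = 3/4 implies 1/8 = 3/8

3/8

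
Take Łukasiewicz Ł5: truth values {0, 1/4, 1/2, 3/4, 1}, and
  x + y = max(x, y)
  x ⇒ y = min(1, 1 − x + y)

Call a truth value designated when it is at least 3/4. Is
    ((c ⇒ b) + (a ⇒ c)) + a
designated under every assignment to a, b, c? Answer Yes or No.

At a = 3/4, b = 3/4, c = 0, for instance:
c ⇒ b = 0 ⇒ 3/4 = 1
a ⇒ c = 3/4 ⇒ 0 = 1/4
(c ⇒ b) + (a ⇒ c) = 1 + 1/4 = 1
((c ⇒ b) + (a ⇒ c)) + a = 1 + 3/4 = 1
and checking the remaining 124 assignments likewise gives ≥ 3/4 in every case.

Yes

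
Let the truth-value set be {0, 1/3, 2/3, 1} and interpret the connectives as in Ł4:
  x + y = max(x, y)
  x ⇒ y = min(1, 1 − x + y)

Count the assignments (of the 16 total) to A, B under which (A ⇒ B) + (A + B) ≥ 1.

A = 0, B = 0 ↦ 1  ≥
A = 0, B = 1/3 ↦ 1  ≥
A = 0, B = 2/3 ↦ 1  ≥
A = 0, B = 1 ↦ 1  ≥
A = 1/3, B = 0 ↦ 2/3  <
A = 1/3, B = 1/3 ↦ 1  ≥
A = 1/3, B = 2/3 ↦ 1  ≥
A = 1/3, B = 1 ↦ 1  ≥
A = 2/3, B = 0 ↦ 2/3  <
A = 2/3, B = 1/3 ↦ 2/3  <
A = 2/3, B = 2/3 ↦ 1  ≥
A = 2/3, B = 1 ↦ 1  ≥
A = 1, B = 0 ↦ 1  ≥
A = 1, B = 1/3 ↦ 1  ≥
A = 1, B = 2/3 ↦ 1  ≥
A = 1, B = 1 ↦ 1  ≥
So 13 of the 16 assignments meet the threshold.

13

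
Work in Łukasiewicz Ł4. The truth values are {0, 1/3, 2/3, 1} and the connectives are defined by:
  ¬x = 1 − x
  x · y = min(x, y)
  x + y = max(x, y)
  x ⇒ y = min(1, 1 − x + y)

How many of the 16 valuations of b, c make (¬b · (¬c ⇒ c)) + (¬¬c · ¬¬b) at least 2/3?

b = 0, c = 0 ↦ 0  <
b = 0, c = 1/3 ↦ 2/3  ≥
b = 0, c = 2/3 ↦ 1  ≥
b = 0, c = 1 ↦ 1  ≥
b = 1/3, c = 0 ↦ 0  <
b = 1/3, c = 1/3 ↦ 2/3  ≥
b = 1/3, c = 2/3 ↦ 2/3  ≥
b = 1/3, c = 1 ↦ 2/3  ≥
b = 2/3, c = 0 ↦ 0  <
b = 2/3, c = 1/3 ↦ 1/3  <
b = 2/3, c = 2/3 ↦ 2/3  ≥
b = 2/3, c = 1 ↦ 2/3  ≥
b = 1, c = 0 ↦ 0  <
b = 1, c = 1/3 ↦ 1/3  <
b = 1, c = 2/3 ↦ 2/3  ≥
b = 1, c = 1 ↦ 1  ≥
So 10 of the 16 assignments meet the threshold.

10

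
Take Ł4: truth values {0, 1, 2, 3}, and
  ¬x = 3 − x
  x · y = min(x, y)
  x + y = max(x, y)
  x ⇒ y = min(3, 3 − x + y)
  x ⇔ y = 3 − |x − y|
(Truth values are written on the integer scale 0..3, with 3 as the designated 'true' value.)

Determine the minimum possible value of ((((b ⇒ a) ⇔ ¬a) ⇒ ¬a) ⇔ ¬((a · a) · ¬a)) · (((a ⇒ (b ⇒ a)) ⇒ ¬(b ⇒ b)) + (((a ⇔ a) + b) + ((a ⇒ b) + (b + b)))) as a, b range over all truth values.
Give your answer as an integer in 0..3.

Take a = 1, b = 0:
b ⇒ a = 0 ⇒ 1 = 3
¬a = ¬1 = 2
(b ⇒ a) ⇔ ¬a = 3 ⇔ 2 = 2
¬a = ¬1 = 2
((b ⇒ a) ⇔ ¬a) ⇒ ¬a = 2 ⇒ 2 = 3
a · a = 1 · 1 = 1
¬a = ¬1 = 2
(a · a) · ¬a = 1 · 2 = 1
¬((a · a) · ¬a) = ¬1 = 2
(((b ⇒ a) ⇔ ¬a) ⇒ ¬a) ⇔ ¬((a · a) · ¬a) = 3 ⇔ 2 = 2
b ⇒ a = 0 ⇒ 1 = 3
a ⇒ (b ⇒ a) = 1 ⇒ 3 = 3
b ⇒ b = 0 ⇒ 0 = 3
¬(b ⇒ b) = ¬3 = 0
(a ⇒ (b ⇒ a)) ⇒ ¬(b ⇒ b) = 3 ⇒ 0 = 0
a ⇔ a = 1 ⇔ 1 = 3
(a ⇔ a) + b = 3 + 0 = 3
a ⇒ b = 1 ⇒ 0 = 2
b + b = 0 + 0 = 0
(a ⇒ b) + (b + b) = 2 + 0 = 2
((a ⇔ a) + b) + ((a ⇒ b) + (b + b)) = 3 + 2 = 3
((a ⇒ (b ⇒ a)) ⇒ ¬(b ⇒ b)) + (((a ⇔ a) + b) + ((a ⇒ b) + (b + b))) = 0 + 3 = 3
((((b ⇒ a) ⇔ ¬a) ⇒ ¬a) ⇔ ¬((a · a) · ¬a)) · (((a ⇒ (b ⇒ a)) ⇒ ¬(b ⇒ b)) + (((a ⇔ a) + b) + ((a ⇒ b) + (b + b)))) = 2 · 3 = 2
No assignment yields a value below 2, so this is the minimum.

2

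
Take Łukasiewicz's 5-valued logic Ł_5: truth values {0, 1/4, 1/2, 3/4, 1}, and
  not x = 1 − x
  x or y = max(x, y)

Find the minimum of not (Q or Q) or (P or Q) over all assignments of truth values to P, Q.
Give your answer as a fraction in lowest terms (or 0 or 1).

Take P = 0, Q = 1/2:
Q or Q = 1/2 or 1/2 = 1/2
not (Q or Q) = not 1/2 = 1/2
P or Q = 0 or 1/2 = 1/2
not (Q or Q) or (P or Q) = 1/2 or 1/2 = 1/2
No assignment yields a value below 1/2, so this is the minimum.

1/2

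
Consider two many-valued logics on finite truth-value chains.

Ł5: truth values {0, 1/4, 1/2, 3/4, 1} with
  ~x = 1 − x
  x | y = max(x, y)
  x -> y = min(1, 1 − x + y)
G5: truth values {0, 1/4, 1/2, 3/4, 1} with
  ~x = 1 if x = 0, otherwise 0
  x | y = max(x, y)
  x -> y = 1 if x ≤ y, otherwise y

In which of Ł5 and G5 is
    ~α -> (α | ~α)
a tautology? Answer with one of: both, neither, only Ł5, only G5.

In Ł5: every assignment gives 1 — tautology.
In G5: every assignment gives 1 — tautology.

both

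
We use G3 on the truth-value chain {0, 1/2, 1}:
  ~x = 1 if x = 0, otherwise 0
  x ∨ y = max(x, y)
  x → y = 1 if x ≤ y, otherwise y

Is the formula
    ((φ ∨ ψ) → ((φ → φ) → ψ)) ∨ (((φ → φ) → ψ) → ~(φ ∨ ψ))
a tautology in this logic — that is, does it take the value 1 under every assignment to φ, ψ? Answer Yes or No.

Counterexample: take φ = 1, ψ = 1/2.
φ ∨ ψ = 1 ∨ 1/2 = 1
φ → φ = 1 → 1 = 1
(φ → φ) → ψ = 1 → 1/2 = 1/2
(φ ∨ ψ) → ((φ → φ) → ψ) = 1 → 1/2 = 1/2
φ → φ = 1 → 1 = 1
(φ → φ) → ψ = 1 → 1/2 = 1/2
φ ∨ ψ = 1 ∨ 1/2 = 1
~(φ ∨ ψ) = ~1 = 0
((φ → φ) → ψ) → ~(φ ∨ ψ) = 1/2 → 0 = 0
((φ ∨ ψ) → ((φ → φ) → ψ)) ∨ (((φ → φ) → ψ) → ~(φ ∨ ψ)) = 1/2 ∨ 0 = 1/2
This gives 1/2 ≠ 1.

No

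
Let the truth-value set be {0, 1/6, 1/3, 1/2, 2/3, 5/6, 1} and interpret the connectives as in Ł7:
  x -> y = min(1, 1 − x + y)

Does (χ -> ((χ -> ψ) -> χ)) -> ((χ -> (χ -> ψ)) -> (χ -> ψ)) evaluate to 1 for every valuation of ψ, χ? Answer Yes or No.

No

Counterexample: take ψ = 0, χ = 1/6.
χ -> ψ = 1/6 -> 0 = 5/6
(χ -> ψ) -> χ = 5/6 -> 1/6 = 1/3
χ -> ((χ -> ψ) -> χ) = 1/6 -> 1/3 = 1
χ -> ψ = 1/6 -> 0 = 5/6
χ -> (χ -> ψ) = 1/6 -> 5/6 = 1
χ -> ψ = 1/6 -> 0 = 5/6
(χ -> (χ -> ψ)) -> (χ -> ψ) = 1 -> 5/6 = 5/6
(χ -> ((χ -> ψ) -> χ)) -> ((χ -> (χ -> ψ)) -> (χ -> ψ)) = 1 -> 5/6 = 5/6
This gives 5/6 ≠ 1.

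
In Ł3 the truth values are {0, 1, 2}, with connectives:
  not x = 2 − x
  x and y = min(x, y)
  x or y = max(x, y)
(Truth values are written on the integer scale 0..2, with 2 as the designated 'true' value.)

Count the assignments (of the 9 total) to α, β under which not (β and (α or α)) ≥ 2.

5

α = 0, β = 0 ↦ 2  ≥
α = 0, β = 1 ↦ 2  ≥
α = 0, β = 2 ↦ 2  ≥
α = 1, β = 0 ↦ 2  ≥
α = 1, β = 1 ↦ 1  <
α = 1, β = 2 ↦ 1  <
α = 2, β = 0 ↦ 2  ≥
α = 2, β = 1 ↦ 1  <
α = 2, β = 2 ↦ 0  <
So 5 of the 9 assignments meet the threshold.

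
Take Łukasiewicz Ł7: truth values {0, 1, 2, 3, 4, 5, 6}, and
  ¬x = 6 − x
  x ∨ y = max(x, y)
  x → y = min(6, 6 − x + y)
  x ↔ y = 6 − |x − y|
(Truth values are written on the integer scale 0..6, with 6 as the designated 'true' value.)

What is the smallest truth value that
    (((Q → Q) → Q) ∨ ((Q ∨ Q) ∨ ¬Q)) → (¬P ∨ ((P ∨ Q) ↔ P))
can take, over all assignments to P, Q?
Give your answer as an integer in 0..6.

Take P = 3, Q = 6:
Q → Q = 6 → 6 = 6
(Q → Q) → Q = 6 → 6 = 6
Q ∨ Q = 6 ∨ 6 = 6
¬Q = ¬6 = 0
(Q ∨ Q) ∨ ¬Q = 6 ∨ 0 = 6
((Q → Q) → Q) ∨ ((Q ∨ Q) ∨ ¬Q) = 6 ∨ 6 = 6
¬P = ¬3 = 3
P ∨ Q = 3 ∨ 6 = 6
(P ∨ Q) ↔ P = 6 ↔ 3 = 3
¬P ∨ ((P ∨ Q) ↔ P) = 3 ∨ 3 = 3
(((Q → Q) → Q) ∨ ((Q ∨ Q) ∨ ¬Q)) → (¬P ∨ ((P ∨ Q) ↔ P)) = 6 → 3 = 3
No assignment yields a value below 3, so this is the minimum.

3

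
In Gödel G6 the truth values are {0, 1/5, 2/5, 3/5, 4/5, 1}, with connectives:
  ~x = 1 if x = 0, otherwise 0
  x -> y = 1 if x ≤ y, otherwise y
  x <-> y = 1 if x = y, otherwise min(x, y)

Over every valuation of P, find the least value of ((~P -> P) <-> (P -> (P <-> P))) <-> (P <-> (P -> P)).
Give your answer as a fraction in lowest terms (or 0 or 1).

1/5

Take P = 1/5:
~P = ~1/5 = 0
~P -> P = 0 -> 1/5 = 1
P <-> P = 1/5 <-> 1/5 = 1
P -> (P <-> P) = 1/5 -> 1 = 1
(~P -> P) <-> (P -> (P <-> P)) = 1 <-> 1 = 1
P -> P = 1/5 -> 1/5 = 1
P <-> (P -> P) = 1/5 <-> 1 = 1/5
((~P -> P) <-> (P -> (P <-> P))) <-> (P <-> (P -> P)) = 1 <-> 1/5 = 1/5
No assignment yields a value below 1/5, so this is the minimum.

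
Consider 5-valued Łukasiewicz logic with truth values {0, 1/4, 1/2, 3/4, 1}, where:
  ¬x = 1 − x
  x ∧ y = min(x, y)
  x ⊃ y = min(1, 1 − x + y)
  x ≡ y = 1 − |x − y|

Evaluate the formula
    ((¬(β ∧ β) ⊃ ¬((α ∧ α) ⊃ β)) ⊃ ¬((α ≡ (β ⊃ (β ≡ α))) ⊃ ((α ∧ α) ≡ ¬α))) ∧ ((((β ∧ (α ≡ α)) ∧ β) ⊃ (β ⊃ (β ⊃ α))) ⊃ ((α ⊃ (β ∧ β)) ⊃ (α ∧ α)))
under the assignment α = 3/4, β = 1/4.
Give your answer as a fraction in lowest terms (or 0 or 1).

β ∧ β = 1/4 ∧ 1/4 = 1/4
¬(β ∧ β) = ¬1/4 = 3/4
α ∧ α = 3/4 ∧ 3/4 = 3/4
(α ∧ α) ⊃ β = 3/4 ⊃ 1/4 = 1/2
¬((α ∧ α) ⊃ β) = ¬1/2 = 1/2
¬(β ∧ β) ⊃ ¬((α ∧ α) ⊃ β) = 3/4 ⊃ 1/2 = 3/4
β ≡ α = 1/4 ≡ 3/4 = 1/2
β ⊃ (β ≡ α) = 1/4 ⊃ 1/2 = 1
α ≡ (β ⊃ (β ≡ α)) = 3/4 ≡ 1 = 3/4
α ∧ α = 3/4 ∧ 3/4 = 3/4
¬α = ¬3/4 = 1/4
(α ∧ α) ≡ ¬α = 3/4 ≡ 1/4 = 1/2
(α ≡ (β ⊃ (β ≡ α))) ⊃ ((α ∧ α) ≡ ¬α) = 3/4 ⊃ 1/2 = 3/4
¬((α ≡ (β ⊃ (β ≡ α))) ⊃ ((α ∧ α) ≡ ¬α)) = ¬3/4 = 1/4
(¬(β ∧ β) ⊃ ¬((α ∧ α) ⊃ β)) ⊃ ¬((α ≡ (β ⊃ (β ≡ α))) ⊃ ((α ∧ α) ≡ ¬α)) = 3/4 ⊃ 1/4 = 1/2
α ≡ α = 3/4 ≡ 3/4 = 1
β ∧ (α ≡ α) = 1/4 ∧ 1 = 1/4
(β ∧ (α ≡ α)) ∧ β = 1/4 ∧ 1/4 = 1/4
β ⊃ α = 1/4 ⊃ 3/4 = 1
β ⊃ (β ⊃ α) = 1/4 ⊃ 1 = 1
((β ∧ (α ≡ α)) ∧ β) ⊃ (β ⊃ (β ⊃ α)) = 1/4 ⊃ 1 = 1
β ∧ β = 1/4 ∧ 1/4 = 1/4
α ⊃ (β ∧ β) = 3/4 ⊃ 1/4 = 1/2
α ∧ α = 3/4 ∧ 3/4 = 3/4
(α ⊃ (β ∧ β)) ⊃ (α ∧ α) = 1/2 ⊃ 3/4 = 1
(((β ∧ (α ≡ α)) ∧ β) ⊃ (β ⊃ (β ⊃ α))) ⊃ ((α ⊃ (β ∧ β)) ⊃ (α ∧ α)) = 1 ⊃ 1 = 1
((¬(β ∧ β) ⊃ ¬((α ∧ α) ⊃ β)) ⊃ ¬((α ≡ (β ⊃ (β ≡ α))) ⊃ ((α ∧ α) ≡ ¬α))) ∧ ((((β ∧ (α ≡ α)) ∧ β) ⊃ (β ⊃ (β ⊃ α))) ⊃ ((α ⊃ (β ∧ β)) ⊃ (α ∧ α))) = 1/2 ∧ 1 = 1/2

1/2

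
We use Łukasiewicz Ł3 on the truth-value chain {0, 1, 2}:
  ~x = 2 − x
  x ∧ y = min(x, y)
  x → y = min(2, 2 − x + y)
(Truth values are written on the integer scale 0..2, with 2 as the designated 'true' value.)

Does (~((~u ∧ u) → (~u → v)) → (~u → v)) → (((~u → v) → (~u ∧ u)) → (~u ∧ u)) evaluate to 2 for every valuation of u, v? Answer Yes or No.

Counterexample: take u = 0, v = 0.
~u = ~0 = 2
~u ∧ u = 2 ∧ 0 = 0
~u = ~0 = 2
~u → v = 2 → 0 = 0
(~u ∧ u) → (~u → v) = 0 → 0 = 2
~((~u ∧ u) → (~u → v)) = ~2 = 0
~((~u ∧ u) → (~u → v)) → (~u → v) = 0 → 0 = 2
~u = ~0 = 2
~u → v = 2 → 0 = 0
~u = ~0 = 2
~u ∧ u = 2 ∧ 0 = 0
(~u → v) → (~u ∧ u) = 0 → 0 = 2
~u = ~0 = 2
~u ∧ u = 2 ∧ 0 = 0
((~u → v) → (~u ∧ u)) → (~u ∧ u) = 2 → 0 = 0
(~((~u ∧ u) → (~u → v)) → (~u → v)) → (((~u → v) → (~u ∧ u)) → (~u ∧ u)) = 2 → 0 = 0
This gives 0 ≠ 2.

No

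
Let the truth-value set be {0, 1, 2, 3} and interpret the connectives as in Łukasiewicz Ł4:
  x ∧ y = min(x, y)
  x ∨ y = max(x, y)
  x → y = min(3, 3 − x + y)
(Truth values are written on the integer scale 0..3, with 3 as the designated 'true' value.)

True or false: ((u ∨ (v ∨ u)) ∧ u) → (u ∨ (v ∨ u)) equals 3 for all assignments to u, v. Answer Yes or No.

Yes

u = 0, v = 0 ↦ 3
u = 0, v = 1 ↦ 3
u = 0, v = 2 ↦ 3
u = 0, v = 3 ↦ 3
u = 1, v = 0 ↦ 3
u = 1, v = 1 ↦ 3
u = 1, v = 2 ↦ 3
u = 1, v = 3 ↦ 3
u = 2, v = 0 ↦ 3
u = 2, v = 1 ↦ 3
u = 2, v = 2 ↦ 3
u = 2, v = 3 ↦ 3
u = 3, v = 0 ↦ 3
u = 3, v = 1 ↦ 3
u = 3, v = 2 ↦ 3
u = 3, v = 3 ↦ 3
Every assignment gives a value ≥ 3.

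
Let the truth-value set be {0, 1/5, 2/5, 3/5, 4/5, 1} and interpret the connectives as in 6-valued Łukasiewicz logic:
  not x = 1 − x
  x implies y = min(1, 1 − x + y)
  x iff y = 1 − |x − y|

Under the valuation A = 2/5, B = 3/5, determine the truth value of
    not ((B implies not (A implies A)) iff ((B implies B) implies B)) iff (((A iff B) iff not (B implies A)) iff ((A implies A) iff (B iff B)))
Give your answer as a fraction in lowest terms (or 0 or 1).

4/5

A implies A = 2/5 implies 2/5 = 1
not (A implies A) = not 1 = 0
B implies not (A implies A) = 3/5 implies 0 = 2/5
B implies B = 3/5 implies 3/5 = 1
(B implies B) implies B = 1 implies 3/5 = 3/5
(B implies not (A implies A)) iff ((B implies B) implies B) = 2/5 iff 3/5 = 4/5
not ((B implies not (A implies A)) iff ((B implies B) implies B)) = not 4/5 = 1/5
A iff B = 2/5 iff 3/5 = 4/5
B implies A = 3/5 implies 2/5 = 4/5
not (B implies A) = not 4/5 = 1/5
(A iff B) iff not (B implies A) = 4/5 iff 1/5 = 2/5
A implies A = 2/5 implies 2/5 = 1
B iff B = 3/5 iff 3/5 = 1
(A implies A) iff (B iff B) = 1 iff 1 = 1
((A iff B) iff not (B implies A)) iff ((A implies A) iff (B iff B)) = 2/5 iff 1 = 2/5
not ((B implies not (A implies A)) iff ((B implies B) implies B)) iff (((A iff B) iff not (B implies A)) iff ((A implies A) iff (B iff B))) = 1/5 iff 2/5 = 4/5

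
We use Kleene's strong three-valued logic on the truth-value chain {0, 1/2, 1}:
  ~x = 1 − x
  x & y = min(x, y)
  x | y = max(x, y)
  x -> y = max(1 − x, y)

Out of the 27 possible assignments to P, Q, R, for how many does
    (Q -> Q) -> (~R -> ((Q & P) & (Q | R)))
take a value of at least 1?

value 1: 11 assignments (counts)
value 1/2: 12 assignments
value 0: 4 assignments
So 11 of the 27 assignments meet the threshold.

11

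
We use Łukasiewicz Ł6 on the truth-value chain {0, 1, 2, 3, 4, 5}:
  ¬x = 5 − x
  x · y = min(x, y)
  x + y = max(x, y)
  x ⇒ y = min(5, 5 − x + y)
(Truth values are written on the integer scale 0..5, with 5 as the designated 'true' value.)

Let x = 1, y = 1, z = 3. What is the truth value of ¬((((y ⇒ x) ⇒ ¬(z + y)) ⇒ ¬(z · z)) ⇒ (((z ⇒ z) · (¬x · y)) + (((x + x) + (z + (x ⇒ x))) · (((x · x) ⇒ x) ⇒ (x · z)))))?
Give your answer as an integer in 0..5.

y ⇒ x = 1 ⇒ 1 = 5
z + y = 3 + 1 = 3
¬(z + y) = ¬3 = 2
(y ⇒ x) ⇒ ¬(z + y) = 5 ⇒ 2 = 2
z · z = 3 · 3 = 3
¬(z · z) = ¬3 = 2
((y ⇒ x) ⇒ ¬(z + y)) ⇒ ¬(z · z) = 2 ⇒ 2 = 5
z ⇒ z = 3 ⇒ 3 = 5
¬x = ¬1 = 4
¬x · y = 4 · 1 = 1
(z ⇒ z) · (¬x · y) = 5 · 1 = 1
x + x = 1 + 1 = 1
x ⇒ x = 1 ⇒ 1 = 5
z + (x ⇒ x) = 3 + 5 = 5
(x + x) + (z + (x ⇒ x)) = 1 + 5 = 5
x · x = 1 · 1 = 1
(x · x) ⇒ x = 1 ⇒ 1 = 5
x · z = 1 · 3 = 1
((x · x) ⇒ x) ⇒ (x · z) = 5 ⇒ 1 = 1
((x + x) + (z + (x ⇒ x))) · (((x · x) ⇒ x) ⇒ (x · z)) = 5 · 1 = 1
((z ⇒ z) · (¬x · y)) + (((x + x) + (z + (x ⇒ x))) · (((x · x) ⇒ x) ⇒ (x · z))) = 1 + 1 = 1
(((y ⇒ x) ⇒ ¬(z + y)) ⇒ ¬(z · z)) ⇒ (((z ⇒ z) · (¬x · y)) + (((x + x) + (z + (x ⇒ x))) · (((x · x) ⇒ x) ⇒ (x · z)))) = 5 ⇒ 1 = 1
¬((((y ⇒ x) ⇒ ¬(z + y)) ⇒ ¬(z · z)) ⇒ (((z ⇒ z) · (¬x · y)) + (((x + x) + (z + (x ⇒ x))) · (((x · x) ⇒ x) ⇒ (x · z))))) = ¬1 = 4

4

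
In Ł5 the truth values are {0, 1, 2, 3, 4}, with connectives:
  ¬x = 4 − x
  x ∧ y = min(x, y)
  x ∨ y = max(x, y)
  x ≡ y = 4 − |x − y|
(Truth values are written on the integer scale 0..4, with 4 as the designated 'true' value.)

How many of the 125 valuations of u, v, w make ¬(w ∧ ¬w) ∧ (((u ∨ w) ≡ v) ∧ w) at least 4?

value 4: 5 assignments (counts)
value 3: 19 assignments
value 2: 32 assignments
value 1: 36 assignments
value 0: 33 assignments
So 5 of the 125 assignments meet the threshold.

5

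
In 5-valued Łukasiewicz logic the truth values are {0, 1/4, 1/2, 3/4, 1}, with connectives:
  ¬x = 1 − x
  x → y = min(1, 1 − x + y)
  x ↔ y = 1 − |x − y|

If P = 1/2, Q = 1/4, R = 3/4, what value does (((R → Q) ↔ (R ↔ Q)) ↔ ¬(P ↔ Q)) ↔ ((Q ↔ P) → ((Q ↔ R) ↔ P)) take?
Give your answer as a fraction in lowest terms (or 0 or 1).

R → Q = 3/4 → 1/4 = 1/2
R ↔ Q = 3/4 ↔ 1/4 = 1/2
(R → Q) ↔ (R ↔ Q) = 1/2 ↔ 1/2 = 1
P ↔ Q = 1/2 ↔ 1/4 = 3/4
¬(P ↔ Q) = ¬3/4 = 1/4
((R → Q) ↔ (R ↔ Q)) ↔ ¬(P ↔ Q) = 1 ↔ 1/4 = 1/4
Q ↔ P = 1/4 ↔ 1/2 = 3/4
Q ↔ R = 1/4 ↔ 3/4 = 1/2
(Q ↔ R) ↔ P = 1/2 ↔ 1/2 = 1
(Q ↔ P) → ((Q ↔ R) ↔ P) = 3/4 → 1 = 1
(((R → Q) ↔ (R ↔ Q)) ↔ ¬(P ↔ Q)) ↔ ((Q ↔ P) → ((Q ↔ R) ↔ P)) = 1/4 ↔ 1 = 1/4

1/4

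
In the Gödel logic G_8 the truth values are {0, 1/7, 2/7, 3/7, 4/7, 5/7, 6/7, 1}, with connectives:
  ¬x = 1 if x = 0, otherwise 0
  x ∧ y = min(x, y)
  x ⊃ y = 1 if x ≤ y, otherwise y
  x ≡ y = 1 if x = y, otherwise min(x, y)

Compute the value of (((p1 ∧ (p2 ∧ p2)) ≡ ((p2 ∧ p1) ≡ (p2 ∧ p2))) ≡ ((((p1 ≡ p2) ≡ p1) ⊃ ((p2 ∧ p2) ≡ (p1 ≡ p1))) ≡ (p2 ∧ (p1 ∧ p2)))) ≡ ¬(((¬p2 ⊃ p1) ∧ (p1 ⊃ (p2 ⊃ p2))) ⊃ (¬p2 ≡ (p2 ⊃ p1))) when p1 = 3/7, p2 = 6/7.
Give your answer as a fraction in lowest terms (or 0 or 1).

3/7

p2 ∧ p2 = 6/7 ∧ 6/7 = 6/7
p1 ∧ (p2 ∧ p2) = 3/7 ∧ 6/7 = 3/7
p2 ∧ p1 = 6/7 ∧ 3/7 = 3/7
p2 ∧ p2 = 6/7 ∧ 6/7 = 6/7
(p2 ∧ p1) ≡ (p2 ∧ p2) = 3/7 ≡ 6/7 = 3/7
(p1 ∧ (p2 ∧ p2)) ≡ ((p2 ∧ p1) ≡ (p2 ∧ p2)) = 3/7 ≡ 3/7 = 1
p1 ≡ p2 = 3/7 ≡ 6/7 = 3/7
(p1 ≡ p2) ≡ p1 = 3/7 ≡ 3/7 = 1
p2 ∧ p2 = 6/7 ∧ 6/7 = 6/7
p1 ≡ p1 = 3/7 ≡ 3/7 = 1
(p2 ∧ p2) ≡ (p1 ≡ p1) = 6/7 ≡ 1 = 6/7
((p1 ≡ p2) ≡ p1) ⊃ ((p2 ∧ p2) ≡ (p1 ≡ p1)) = 1 ⊃ 6/7 = 6/7
p1 ∧ p2 = 3/7 ∧ 6/7 = 3/7
p2 ∧ (p1 ∧ p2) = 6/7 ∧ 3/7 = 3/7
(((p1 ≡ p2) ≡ p1) ⊃ ((p2 ∧ p2) ≡ (p1 ≡ p1))) ≡ (p2 ∧ (p1 ∧ p2)) = 6/7 ≡ 3/7 = 3/7
((p1 ∧ (p2 ∧ p2)) ≡ ((p2 ∧ p1) ≡ (p2 ∧ p2))) ≡ ((((p1 ≡ p2) ≡ p1) ⊃ ((p2 ∧ p2) ≡ (p1 ≡ p1))) ≡ (p2 ∧ (p1 ∧ p2))) = 1 ≡ 3/7 = 3/7
¬p2 = ¬6/7 = 0
¬p2 ⊃ p1 = 0 ⊃ 3/7 = 1
p2 ⊃ p2 = 6/7 ⊃ 6/7 = 1
p1 ⊃ (p2 ⊃ p2) = 3/7 ⊃ 1 = 1
(¬p2 ⊃ p1) ∧ (p1 ⊃ (p2 ⊃ p2)) = 1 ∧ 1 = 1
¬p2 = ¬6/7 = 0
p2 ⊃ p1 = 6/7 ⊃ 3/7 = 3/7
¬p2 ≡ (p2 ⊃ p1) = 0 ≡ 3/7 = 0
((¬p2 ⊃ p1) ∧ (p1 ⊃ (p2 ⊃ p2))) ⊃ (¬p2 ≡ (p2 ⊃ p1)) = 1 ⊃ 0 = 0
¬(((¬p2 ⊃ p1) ∧ (p1 ⊃ (p2 ⊃ p2))) ⊃ (¬p2 ≡ (p2 ⊃ p1))) = ¬0 = 1
(((p1 ∧ (p2 ∧ p2)) ≡ ((p2 ∧ p1) ≡ (p2 ∧ p2))) ≡ ((((p1 ≡ p2) ≡ p1) ⊃ ((p2 ∧ p2) ≡ (p1 ≡ p1))) ≡ (p2 ∧ (p1 ∧ p2)))) ≡ ¬(((¬p2 ⊃ p1) ∧ (p1 ⊃ (p2 ⊃ p2))) ⊃ (¬p2 ≡ (p2 ⊃ p1))) = 3/7 ≡ 1 = 3/7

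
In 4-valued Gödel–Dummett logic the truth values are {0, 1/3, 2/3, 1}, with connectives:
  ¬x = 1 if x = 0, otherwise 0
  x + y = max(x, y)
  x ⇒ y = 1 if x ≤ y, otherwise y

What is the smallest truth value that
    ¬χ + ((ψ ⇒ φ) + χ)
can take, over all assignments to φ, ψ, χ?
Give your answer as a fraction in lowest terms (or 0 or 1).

Take φ = 0, ψ = 1/3, χ = 1/3:
¬χ = ¬1/3 = 0
ψ ⇒ φ = 1/3 ⇒ 0 = 0
(ψ ⇒ φ) + χ = 0 + 1/3 = 1/3
¬χ + ((ψ ⇒ φ) + χ) = 0 + 1/3 = 1/3
No assignment yields a value below 1/3, so this is the minimum.

1/3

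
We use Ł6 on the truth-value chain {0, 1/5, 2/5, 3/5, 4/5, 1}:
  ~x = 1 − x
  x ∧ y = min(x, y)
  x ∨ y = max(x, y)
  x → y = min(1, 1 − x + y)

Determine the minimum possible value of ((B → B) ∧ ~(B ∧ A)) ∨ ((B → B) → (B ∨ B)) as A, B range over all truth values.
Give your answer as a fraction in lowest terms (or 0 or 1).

Take A = 2/5, B = 2/5:
B → B = 2/5 → 2/5 = 1
B ∧ A = 2/5 ∧ 2/5 = 2/5
~(B ∧ A) = ~2/5 = 3/5
(B → B) ∧ ~(B ∧ A) = 1 ∧ 3/5 = 3/5
B → B = 2/5 → 2/5 = 1
B ∨ B = 2/5 ∨ 2/5 = 2/5
(B → B) → (B ∨ B) = 1 → 2/5 = 2/5
((B → B) ∧ ~(B ∧ A)) ∨ ((B → B) → (B ∨ B)) = 3/5 ∨ 2/5 = 3/5
No assignment yields a value below 3/5, so this is the minimum.

3/5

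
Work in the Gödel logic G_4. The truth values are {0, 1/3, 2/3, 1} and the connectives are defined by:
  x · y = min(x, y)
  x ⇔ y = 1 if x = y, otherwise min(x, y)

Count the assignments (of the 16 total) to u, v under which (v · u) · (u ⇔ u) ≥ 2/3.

4

u = 0, v = 0 ↦ 0  <
u = 0, v = 1/3 ↦ 0  <
u = 0, v = 2/3 ↦ 0  <
u = 0, v = 1 ↦ 0  <
u = 1/3, v = 0 ↦ 0  <
u = 1/3, v = 1/3 ↦ 1/3  <
u = 1/3, v = 2/3 ↦ 1/3  <
u = 1/3, v = 1 ↦ 1/3  <
u = 2/3, v = 0 ↦ 0  <
u = 2/3, v = 1/3 ↦ 1/3  <
u = 2/3, v = 2/3 ↦ 2/3  ≥
u = 2/3, v = 1 ↦ 2/3  ≥
u = 1, v = 0 ↦ 0  <
u = 1, v = 1/3 ↦ 1/3  <
u = 1, v = 2/3 ↦ 2/3  ≥
u = 1, v = 1 ↦ 1  ≥
So 4 of the 16 assignments meet the threshold.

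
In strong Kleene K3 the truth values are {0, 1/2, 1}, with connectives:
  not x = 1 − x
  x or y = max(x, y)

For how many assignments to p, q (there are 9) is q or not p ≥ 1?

p = 0, q = 0 ↦ 1  ≥
p = 0, q = 1/2 ↦ 1  ≥
p = 0, q = 1 ↦ 1  ≥
p = 1/2, q = 0 ↦ 1/2  <
p = 1/2, q = 1/2 ↦ 1/2  <
p = 1/2, q = 1 ↦ 1  ≥
p = 1, q = 0 ↦ 0  <
p = 1, q = 1/2 ↦ 1/2  <
p = 1, q = 1 ↦ 1  ≥
So 5 of the 9 assignments meet the threshold.

5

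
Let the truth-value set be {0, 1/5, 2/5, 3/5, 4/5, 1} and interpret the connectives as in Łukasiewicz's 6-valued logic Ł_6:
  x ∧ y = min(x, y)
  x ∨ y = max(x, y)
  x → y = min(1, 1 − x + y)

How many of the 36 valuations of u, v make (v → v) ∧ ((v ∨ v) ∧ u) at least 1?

1

value 1: 1 assignment (counts)
value 4/5: 3 assignments
value 3/5: 5 assignments
value 2/5: 7 assignments
value 1/5: 9 assignments
value 0: 11 assignments
So 1 of the 36 assignments meets the threshold.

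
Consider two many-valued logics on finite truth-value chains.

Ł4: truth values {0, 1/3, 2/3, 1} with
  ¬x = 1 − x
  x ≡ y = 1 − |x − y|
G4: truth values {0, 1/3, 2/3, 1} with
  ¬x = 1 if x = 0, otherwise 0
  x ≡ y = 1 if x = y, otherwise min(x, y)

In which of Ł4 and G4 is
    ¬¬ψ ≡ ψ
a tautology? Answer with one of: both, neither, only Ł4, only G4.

only Ł4

In Ł4: every assignment gives 1 — tautology.
In G4: at ψ = 1/3 the value is 1/3 — not a tautology.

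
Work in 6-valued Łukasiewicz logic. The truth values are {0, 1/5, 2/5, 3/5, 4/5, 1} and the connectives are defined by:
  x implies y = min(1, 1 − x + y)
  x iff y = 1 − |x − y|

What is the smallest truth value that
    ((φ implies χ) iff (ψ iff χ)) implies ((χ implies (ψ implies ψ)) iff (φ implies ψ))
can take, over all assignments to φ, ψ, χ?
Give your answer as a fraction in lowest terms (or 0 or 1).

Take φ = 4/5, ψ = 0, χ = 2/5:
φ implies χ = 4/5 implies 2/5 = 3/5
ψ iff χ = 0 iff 2/5 = 3/5
(φ implies χ) iff (ψ iff χ) = 3/5 iff 3/5 = 1
ψ implies ψ = 0 implies 0 = 1
χ implies (ψ implies ψ) = 2/5 implies 1 = 1
φ implies ψ = 4/5 implies 0 = 1/5
(χ implies (ψ implies ψ)) iff (φ implies ψ) = 1 iff 1/5 = 1/5
((φ implies χ) iff (ψ iff χ)) implies ((χ implies (ψ implies ψ)) iff (φ implies ψ)) = 1 implies 1/5 = 1/5
No assignment yields a value below 1/5, so this is the minimum.

1/5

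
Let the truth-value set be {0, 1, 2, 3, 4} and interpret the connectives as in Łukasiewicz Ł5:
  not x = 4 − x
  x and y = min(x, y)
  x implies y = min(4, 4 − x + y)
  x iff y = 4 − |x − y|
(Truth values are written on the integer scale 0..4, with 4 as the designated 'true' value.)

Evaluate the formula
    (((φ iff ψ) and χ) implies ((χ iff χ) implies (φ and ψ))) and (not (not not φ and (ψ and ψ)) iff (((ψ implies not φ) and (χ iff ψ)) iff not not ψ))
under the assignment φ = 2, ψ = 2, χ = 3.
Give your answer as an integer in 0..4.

φ iff ψ = 2 iff 2 = 4
(φ iff ψ) and χ = 4 and 3 = 3
χ iff χ = 3 iff 3 = 4
φ and ψ = 2 and 2 = 2
(χ iff χ) implies (φ and ψ) = 4 implies 2 = 2
((φ iff ψ) and χ) implies ((χ iff χ) implies (φ and ψ)) = 3 implies 2 = 3
not φ = not 2 = 2
not not φ = not 2 = 2
ψ and ψ = 2 and 2 = 2
not not φ and (ψ and ψ) = 2 and 2 = 2
not (not not φ and (ψ and ψ)) = not 2 = 2
not φ = not 2 = 2
ψ implies not φ = 2 implies 2 = 4
χ iff ψ = 3 iff 2 = 3
(ψ implies not φ) and (χ iff ψ) = 4 and 3 = 3
not ψ = not 2 = 2
not not ψ = not 2 = 2
((ψ implies not φ) and (χ iff ψ)) iff not not ψ = 3 iff 2 = 3
not (not not φ and (ψ and ψ)) iff (((ψ implies not φ) and (χ iff ψ)) iff not not ψ) = 2 iff 3 = 3
(((φ iff ψ) and χ) implies ((χ iff χ) implies (φ and ψ))) and (not (not not φ and (ψ and ψ)) iff (((ψ implies not φ) and (χ iff ψ)) iff not not ψ)) = 3 and 3 = 3

3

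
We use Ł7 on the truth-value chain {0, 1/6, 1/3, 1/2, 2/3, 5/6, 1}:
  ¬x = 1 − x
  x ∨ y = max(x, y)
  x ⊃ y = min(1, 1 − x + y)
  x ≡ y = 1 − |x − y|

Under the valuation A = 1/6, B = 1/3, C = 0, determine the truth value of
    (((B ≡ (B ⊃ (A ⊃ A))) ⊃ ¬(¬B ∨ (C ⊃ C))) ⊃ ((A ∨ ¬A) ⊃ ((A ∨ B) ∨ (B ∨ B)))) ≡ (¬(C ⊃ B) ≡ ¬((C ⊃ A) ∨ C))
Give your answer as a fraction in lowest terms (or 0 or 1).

5/6

A ⊃ A = 1/6 ⊃ 1/6 = 1
B ⊃ (A ⊃ A) = 1/3 ⊃ 1 = 1
B ≡ (B ⊃ (A ⊃ A)) = 1/3 ≡ 1 = 1/3
¬B = ¬1/3 = 2/3
C ⊃ C = 0 ⊃ 0 = 1
¬B ∨ (C ⊃ C) = 2/3 ∨ 1 = 1
¬(¬B ∨ (C ⊃ C)) = ¬1 = 0
(B ≡ (B ⊃ (A ⊃ A))) ⊃ ¬(¬B ∨ (C ⊃ C)) = 1/3 ⊃ 0 = 2/3
¬A = ¬1/6 = 5/6
A ∨ ¬A = 1/6 ∨ 5/6 = 5/6
A ∨ B = 1/6 ∨ 1/3 = 1/3
B ∨ B = 1/3 ∨ 1/3 = 1/3
(A ∨ B) ∨ (B ∨ B) = 1/3 ∨ 1/3 = 1/3
(A ∨ ¬A) ⊃ ((A ∨ B) ∨ (B ∨ B)) = 5/6 ⊃ 1/3 = 1/2
((B ≡ (B ⊃ (A ⊃ A))) ⊃ ¬(¬B ∨ (C ⊃ C))) ⊃ ((A ∨ ¬A) ⊃ ((A ∨ B) ∨ (B ∨ B))) = 2/3 ⊃ 1/2 = 5/6
C ⊃ B = 0 ⊃ 1/3 = 1
¬(C ⊃ B) = ¬1 = 0
C ⊃ A = 0 ⊃ 1/6 = 1
(C ⊃ A) ∨ C = 1 ∨ 0 = 1
¬((C ⊃ A) ∨ C) = ¬1 = 0
¬(C ⊃ B) ≡ ¬((C ⊃ A) ∨ C) = 0 ≡ 0 = 1
(((B ≡ (B ⊃ (A ⊃ A))) ⊃ ¬(¬B ∨ (C ⊃ C))) ⊃ ((A ∨ ¬A) ⊃ ((A ∨ B) ∨ (B ∨ B)))) ≡ (¬(C ⊃ B) ≡ ¬((C ⊃ A) ∨ C)) = 5/6 ≡ 1 = 5/6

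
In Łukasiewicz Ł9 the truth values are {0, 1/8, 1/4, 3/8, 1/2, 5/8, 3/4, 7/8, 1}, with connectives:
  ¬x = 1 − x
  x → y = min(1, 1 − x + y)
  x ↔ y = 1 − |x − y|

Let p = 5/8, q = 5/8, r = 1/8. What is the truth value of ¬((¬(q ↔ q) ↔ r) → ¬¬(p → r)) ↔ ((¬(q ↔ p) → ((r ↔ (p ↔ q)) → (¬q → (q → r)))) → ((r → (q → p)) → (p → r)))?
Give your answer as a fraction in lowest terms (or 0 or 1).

q ↔ q = 5/8 ↔ 5/8 = 1
¬(q ↔ q) = ¬1 = 0
¬(q ↔ q) ↔ r = 0 ↔ 1/8 = 7/8
p → r = 5/8 → 1/8 = 1/2
¬(p → r) = ¬1/2 = 1/2
¬¬(p → r) = ¬1/2 = 1/2
(¬(q ↔ q) ↔ r) → ¬¬(p → r) = 7/8 → 1/2 = 5/8
¬((¬(q ↔ q) ↔ r) → ¬¬(p → r)) = ¬5/8 = 3/8
q ↔ p = 5/8 ↔ 5/8 = 1
¬(q ↔ p) = ¬1 = 0
p ↔ q = 5/8 ↔ 5/8 = 1
r ↔ (p ↔ q) = 1/8 ↔ 1 = 1/8
¬q = ¬5/8 = 3/8
q → r = 5/8 → 1/8 = 1/2
¬q → (q → r) = 3/8 → 1/2 = 1
(r ↔ (p ↔ q)) → (¬q → (q → r)) = 1/8 → 1 = 1
¬(q ↔ p) → ((r ↔ (p ↔ q)) → (¬q → (q → r))) = 0 → 1 = 1
q → p = 5/8 → 5/8 = 1
r → (q → p) = 1/8 → 1 = 1
p → r = 5/8 → 1/8 = 1/2
(r → (q → p)) → (p → r) = 1 → 1/2 = 1/2
(¬(q ↔ p) → ((r ↔ (p ↔ q)) → (¬q → (q → r)))) → ((r → (q → p)) → (p → r)) = 1 → 1/2 = 1/2
¬((¬(q ↔ q) ↔ r) → ¬¬(p → r)) ↔ ((¬(q ↔ p) → ((r ↔ (p ↔ q)) → (¬q → (q → r)))) → ((r → (q → p)) → (p → r))) = 3/8 ↔ 1/2 = 7/8

7/8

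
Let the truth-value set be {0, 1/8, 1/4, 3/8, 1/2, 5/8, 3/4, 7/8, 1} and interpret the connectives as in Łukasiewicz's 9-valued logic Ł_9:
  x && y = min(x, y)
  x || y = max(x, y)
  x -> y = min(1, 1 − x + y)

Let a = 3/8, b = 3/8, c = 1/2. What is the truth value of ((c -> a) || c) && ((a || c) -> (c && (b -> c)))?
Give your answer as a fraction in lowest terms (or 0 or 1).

c -> a = 1/2 -> 3/8 = 7/8
(c -> a) || c = 7/8 || 1/2 = 7/8
a || c = 3/8 || 1/2 = 1/2
b -> c = 3/8 -> 1/2 = 1
c && (b -> c) = 1/2 && 1 = 1/2
(a || c) -> (c && (b -> c)) = 1/2 -> 1/2 = 1
((c -> a) || c) && ((a || c) -> (c && (b -> c))) = 7/8 && 1 = 7/8

7/8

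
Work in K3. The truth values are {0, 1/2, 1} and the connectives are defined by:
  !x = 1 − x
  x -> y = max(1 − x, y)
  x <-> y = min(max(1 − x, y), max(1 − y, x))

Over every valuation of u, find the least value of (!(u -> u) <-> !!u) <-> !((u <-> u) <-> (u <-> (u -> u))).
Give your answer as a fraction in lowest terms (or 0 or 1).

Take u = 1/2:
u -> u = 1/2 -> 1/2 = 1/2
!(u -> u) = !1/2 = 1/2
!u = !1/2 = 1/2
!!u = !1/2 = 1/2
!(u -> u) <-> !!u = 1/2 <-> 1/2 = 1/2
u <-> u = 1/2 <-> 1/2 = 1/2
u -> u = 1/2 -> 1/2 = 1/2
u <-> (u -> u) = 1/2 <-> 1/2 = 1/2
(u <-> u) <-> (u <-> (u -> u)) = 1/2 <-> 1/2 = 1/2
!((u <-> u) <-> (u <-> (u -> u))) = !1/2 = 1/2
(!(u -> u) <-> !!u) <-> !((u <-> u) <-> (u <-> (u -> u))) = 1/2 <-> 1/2 = 1/2
No assignment yields a value below 1/2, so this is the minimum.

1/2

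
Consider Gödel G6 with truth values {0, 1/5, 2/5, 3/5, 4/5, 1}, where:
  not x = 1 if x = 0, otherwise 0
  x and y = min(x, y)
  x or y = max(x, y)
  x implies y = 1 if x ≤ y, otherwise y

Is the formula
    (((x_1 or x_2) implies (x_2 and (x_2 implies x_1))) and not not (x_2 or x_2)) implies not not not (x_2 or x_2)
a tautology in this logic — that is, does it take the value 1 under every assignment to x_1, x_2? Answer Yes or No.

Counterexample: take x_1 = 1/5, x_2 = 1/5.
x_1 or x_2 = 1/5 or 1/5 = 1/5
x_2 implies x_1 = 1/5 implies 1/5 = 1
x_2 and (x_2 implies x_1) = 1/5 and 1 = 1/5
(x_1 or x_2) implies (x_2 and (x_2 implies x_1)) = 1/5 implies 1/5 = 1
x_2 or x_2 = 1/5 or 1/5 = 1/5
not (x_2 or x_2) = not 1/5 = 0
not not (x_2 or x_2) = not 0 = 1
((x_1 or x_2) implies (x_2 and (x_2 implies x_1))) and not not (x_2 or x_2) = 1 and 1 = 1
x_2 or x_2 = 1/5 or 1/5 = 1/5
not (x_2 or x_2) = not 1/5 = 0
not not (x_2 or x_2) = not 0 = 1
not not not (x_2 or x_2) = not 1 = 0
(((x_1 or x_2) implies (x_2 and (x_2 implies x_1))) and not not (x_2 or x_2)) implies not not not (x_2 or x_2) = 1 implies 0 = 0
This gives 0 ≠ 1.

No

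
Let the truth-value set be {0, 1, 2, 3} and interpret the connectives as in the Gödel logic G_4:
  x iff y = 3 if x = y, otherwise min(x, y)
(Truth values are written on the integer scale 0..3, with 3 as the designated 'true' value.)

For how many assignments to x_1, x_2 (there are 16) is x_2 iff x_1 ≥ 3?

x_1 = 0, x_2 = 0 ↦ 3  ≥
x_1 = 0, x_2 = 1 ↦ 0  <
x_1 = 0, x_2 = 2 ↦ 0  <
x_1 = 0, x_2 = 3 ↦ 0  <
x_1 = 1, x_2 = 0 ↦ 0  <
x_1 = 1, x_2 = 1 ↦ 3  ≥
x_1 = 1, x_2 = 2 ↦ 1  <
x_1 = 1, x_2 = 3 ↦ 1  <
x_1 = 2, x_2 = 0 ↦ 0  <
x_1 = 2, x_2 = 1 ↦ 1  <
x_1 = 2, x_2 = 2 ↦ 3  ≥
x_1 = 2, x_2 = 3 ↦ 2  <
x_1 = 3, x_2 = 0 ↦ 0  <
x_1 = 3, x_2 = 1 ↦ 1  <
x_1 = 3, x_2 = 2 ↦ 2  <
x_1 = 3, x_2 = 3 ↦ 3  ≥
So 4 of the 16 assignments meet the threshold.

4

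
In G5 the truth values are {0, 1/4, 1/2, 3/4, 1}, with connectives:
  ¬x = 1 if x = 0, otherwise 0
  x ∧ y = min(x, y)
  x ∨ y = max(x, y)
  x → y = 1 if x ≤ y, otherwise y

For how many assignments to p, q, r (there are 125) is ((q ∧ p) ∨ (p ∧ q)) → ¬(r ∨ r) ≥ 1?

value 1: 61 assignments (counts)
value 0: 64 assignments
So 61 of the 125 assignments meet the threshold.

61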